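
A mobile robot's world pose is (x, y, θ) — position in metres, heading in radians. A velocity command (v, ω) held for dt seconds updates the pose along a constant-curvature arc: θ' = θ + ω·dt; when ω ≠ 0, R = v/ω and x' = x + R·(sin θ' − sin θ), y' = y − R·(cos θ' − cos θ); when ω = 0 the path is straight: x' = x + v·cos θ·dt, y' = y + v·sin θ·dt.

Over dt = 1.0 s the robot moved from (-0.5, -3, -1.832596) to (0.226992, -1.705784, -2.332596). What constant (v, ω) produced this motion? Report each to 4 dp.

Δθ = -2.332596 − -1.832596 = -0.500000
ω = Δθ/dt = -0.500000/1.0 = -0.5000
R = −Δy/(cos θ' − cos θ) = 3.0000
v = R·ω = 3.0000·-0.5000 = -1.5000

v = -1.5000, ω = -0.5000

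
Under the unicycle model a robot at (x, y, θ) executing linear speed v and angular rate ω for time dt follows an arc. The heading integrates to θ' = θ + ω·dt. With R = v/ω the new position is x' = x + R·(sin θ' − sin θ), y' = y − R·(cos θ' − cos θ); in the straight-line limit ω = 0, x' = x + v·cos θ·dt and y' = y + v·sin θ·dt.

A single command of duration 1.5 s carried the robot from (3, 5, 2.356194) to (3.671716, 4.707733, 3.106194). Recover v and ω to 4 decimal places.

v = -0.5000, ω = 0.5000

Δθ = 3.106194 − 2.356194 = 0.750000
ω = Δθ/dt = 0.750000/1.5 = 0.5000
R = Δx/(sin θ' − sin θ) = -1.0000
v = R·ω = -1.0000·0.5000 = -0.5000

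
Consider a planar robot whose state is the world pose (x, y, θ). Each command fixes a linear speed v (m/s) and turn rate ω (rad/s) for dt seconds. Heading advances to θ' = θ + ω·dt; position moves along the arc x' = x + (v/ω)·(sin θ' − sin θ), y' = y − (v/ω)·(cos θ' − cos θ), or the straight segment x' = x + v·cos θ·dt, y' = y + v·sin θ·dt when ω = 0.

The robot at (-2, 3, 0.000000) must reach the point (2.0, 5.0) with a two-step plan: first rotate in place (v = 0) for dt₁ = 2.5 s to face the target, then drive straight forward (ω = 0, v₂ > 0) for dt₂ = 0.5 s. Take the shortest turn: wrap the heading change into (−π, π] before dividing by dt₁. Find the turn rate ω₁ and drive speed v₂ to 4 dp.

ω₁ = 0.1855, v₂ = 8.9443

heading to target = atan2(5−3, 2−-2) = 0.4636
Δθ = wrap(0.4636 − 0.0000) = 0.4636; ω₁ = Δθ/dt₁ = 0.1855
distance = √((2−-2)² + (5−3)²) = 4.4721; v₂ = distance/dt₂ = 8.9443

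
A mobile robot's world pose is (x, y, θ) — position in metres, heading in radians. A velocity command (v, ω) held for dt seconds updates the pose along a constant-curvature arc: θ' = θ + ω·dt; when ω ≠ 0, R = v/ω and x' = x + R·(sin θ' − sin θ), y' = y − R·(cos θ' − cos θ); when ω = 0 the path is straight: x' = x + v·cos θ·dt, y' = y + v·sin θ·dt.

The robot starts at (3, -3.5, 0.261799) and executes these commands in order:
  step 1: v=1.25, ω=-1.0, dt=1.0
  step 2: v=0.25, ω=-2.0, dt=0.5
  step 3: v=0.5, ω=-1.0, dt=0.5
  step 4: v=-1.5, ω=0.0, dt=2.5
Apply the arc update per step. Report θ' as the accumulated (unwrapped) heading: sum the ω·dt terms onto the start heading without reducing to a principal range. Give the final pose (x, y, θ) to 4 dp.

step 1: θ'=-0.7382 (R=-1.2500) → pose (4.1647, -3.7828, -0.7382)
step 2: θ'=-1.7382 (R=-0.1250) → pose (4.2039, -3.8961, -1.7382)
step 3: θ'=-2.2382 (R=-0.5000) → pose (4.1036, -4.1223, -2.2382)
step 4: θ'=-2.2382 (straight) → pose (6.4246, -1.1769, -2.2382)

(6.4246, -1.1769, -2.2382)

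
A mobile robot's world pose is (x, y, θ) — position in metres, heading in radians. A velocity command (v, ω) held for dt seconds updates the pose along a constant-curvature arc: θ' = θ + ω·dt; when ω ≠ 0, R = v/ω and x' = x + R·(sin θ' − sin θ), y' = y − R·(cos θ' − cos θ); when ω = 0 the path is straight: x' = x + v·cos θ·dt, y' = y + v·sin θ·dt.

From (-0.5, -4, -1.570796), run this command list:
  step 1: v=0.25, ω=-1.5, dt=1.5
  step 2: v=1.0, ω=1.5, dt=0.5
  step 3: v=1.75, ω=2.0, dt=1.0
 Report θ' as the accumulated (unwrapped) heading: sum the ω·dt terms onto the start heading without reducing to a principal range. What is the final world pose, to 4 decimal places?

step 1: θ'=-3.8208 (R=-0.1667) → pose (-0.7714, -4.1297, -3.8208)
step 2: θ'=-3.0708 (R=0.6667) → pose (-1.2373, -3.9834, -3.0708)
step 3: θ'=-1.0708 (R=0.8750) → pose (-1.9433, -5.2757, -1.0708)

(-1.9433, -5.2757, -1.0708)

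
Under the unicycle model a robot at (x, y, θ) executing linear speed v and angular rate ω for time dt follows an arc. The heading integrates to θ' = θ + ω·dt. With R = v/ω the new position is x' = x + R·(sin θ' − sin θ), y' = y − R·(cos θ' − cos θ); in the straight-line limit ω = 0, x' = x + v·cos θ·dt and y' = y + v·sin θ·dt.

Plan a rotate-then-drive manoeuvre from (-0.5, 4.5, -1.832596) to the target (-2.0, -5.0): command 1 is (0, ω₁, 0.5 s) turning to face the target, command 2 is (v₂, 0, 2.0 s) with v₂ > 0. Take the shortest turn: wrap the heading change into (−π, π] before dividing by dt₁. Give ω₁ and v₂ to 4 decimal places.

ω₁ = 0.2104, v₂ = 4.8088

heading to target = atan2(-5−4.5, -2−-0.5) = -1.7274
Δθ = wrap(-1.7274 − -1.8326) = 0.1052; ω₁ = Δθ/dt₁ = 0.2104
distance = √((-2−-0.5)² + (-5−4.5)²) = 9.6177; v₂ = distance/dt₂ = 4.8088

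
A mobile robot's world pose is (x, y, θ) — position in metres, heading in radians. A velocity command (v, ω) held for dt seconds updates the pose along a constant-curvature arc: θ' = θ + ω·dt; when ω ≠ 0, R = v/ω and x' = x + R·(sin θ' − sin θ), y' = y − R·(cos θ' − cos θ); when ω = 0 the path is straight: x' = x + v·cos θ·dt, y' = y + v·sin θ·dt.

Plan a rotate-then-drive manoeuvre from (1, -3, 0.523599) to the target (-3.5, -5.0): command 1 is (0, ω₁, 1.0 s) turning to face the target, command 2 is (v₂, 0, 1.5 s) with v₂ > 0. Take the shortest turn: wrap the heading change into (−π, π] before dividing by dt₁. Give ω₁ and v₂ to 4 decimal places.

ω₁ = 3.0362, v₂ = 3.2830

heading to target = atan2(-5−-3, -3.5−1) = -2.7234
Δθ = wrap(-2.7234 − 0.5236) = 3.0362; ω₁ = Δθ/dt₁ = 3.0362
distance = √((-3.5−1)² + (-5−-3)²) = 4.9244; v₂ = distance/dt₂ = 3.2830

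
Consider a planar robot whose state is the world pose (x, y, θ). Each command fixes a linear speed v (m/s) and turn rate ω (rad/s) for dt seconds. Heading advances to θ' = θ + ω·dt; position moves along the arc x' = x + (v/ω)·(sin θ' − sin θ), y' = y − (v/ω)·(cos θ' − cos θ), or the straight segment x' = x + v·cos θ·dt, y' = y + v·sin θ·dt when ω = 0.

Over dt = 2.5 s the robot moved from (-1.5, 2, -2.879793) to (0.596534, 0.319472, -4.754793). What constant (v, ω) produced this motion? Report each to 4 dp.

Δθ = -4.754793 − -2.879793 = -1.875000
ω = Δθ/dt = -1.875000/2.5 = -0.7500
R = Δx/(sin θ' − sin θ) = 1.6667
v = R·ω = 1.6667·-0.7500 = -1.2500

v = -1.2500, ω = -0.7500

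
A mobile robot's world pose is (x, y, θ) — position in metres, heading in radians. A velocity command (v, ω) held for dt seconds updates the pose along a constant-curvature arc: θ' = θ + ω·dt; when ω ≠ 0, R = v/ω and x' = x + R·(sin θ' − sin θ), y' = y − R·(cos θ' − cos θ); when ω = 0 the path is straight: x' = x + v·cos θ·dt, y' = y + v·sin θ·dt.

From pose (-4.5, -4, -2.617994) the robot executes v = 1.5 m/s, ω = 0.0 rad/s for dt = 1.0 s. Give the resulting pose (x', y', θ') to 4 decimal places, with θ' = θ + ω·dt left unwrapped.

(-5.7990, -4.7500, -2.6180)

θ' = -2.6180 + 0.0·1.0 = -2.6180
ω = 0 → straight: x' = -4.5 + 1.5·cos(-2.6180)·1.0 = -5.7990
y' = -4 + 1.5·sin(-2.6180)·1.0 = -4.7500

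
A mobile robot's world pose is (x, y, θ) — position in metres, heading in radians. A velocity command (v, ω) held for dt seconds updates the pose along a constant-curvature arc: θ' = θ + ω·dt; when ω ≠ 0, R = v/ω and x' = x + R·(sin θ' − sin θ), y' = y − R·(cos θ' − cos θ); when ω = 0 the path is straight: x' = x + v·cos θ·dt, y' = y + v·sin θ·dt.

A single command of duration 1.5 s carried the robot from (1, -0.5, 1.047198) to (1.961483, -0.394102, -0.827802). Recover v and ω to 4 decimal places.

Δθ = -0.827802 − 1.047198 = -1.875000
ω = Δθ/dt = -1.875000/1.5 = -1.2500
R = Δx/(sin θ' − sin θ) = -0.6000
v = R·ω = -0.6000·-1.2500 = 0.7500

v = 0.7500, ω = -1.2500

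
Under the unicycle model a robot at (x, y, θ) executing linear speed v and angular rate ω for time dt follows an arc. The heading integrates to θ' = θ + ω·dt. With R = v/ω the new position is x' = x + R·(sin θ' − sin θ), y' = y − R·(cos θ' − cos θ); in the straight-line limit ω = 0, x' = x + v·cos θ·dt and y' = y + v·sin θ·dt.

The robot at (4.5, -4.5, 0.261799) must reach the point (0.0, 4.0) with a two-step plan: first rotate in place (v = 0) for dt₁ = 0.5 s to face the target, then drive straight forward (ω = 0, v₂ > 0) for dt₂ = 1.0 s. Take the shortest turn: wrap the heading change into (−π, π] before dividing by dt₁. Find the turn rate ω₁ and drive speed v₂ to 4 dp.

ω₁ = 3.5918, v₂ = 9.6177

heading to target = atan2(4−-4.5, 0−4.5) = 2.0577
Δθ = wrap(2.0577 − 0.2618) = 1.7959; ω₁ = Δθ/dt₁ = 3.5918
distance = √((0−4.5)² + (4−-4.5)²) = 9.6177; v₂ = distance/dt₂ = 9.6177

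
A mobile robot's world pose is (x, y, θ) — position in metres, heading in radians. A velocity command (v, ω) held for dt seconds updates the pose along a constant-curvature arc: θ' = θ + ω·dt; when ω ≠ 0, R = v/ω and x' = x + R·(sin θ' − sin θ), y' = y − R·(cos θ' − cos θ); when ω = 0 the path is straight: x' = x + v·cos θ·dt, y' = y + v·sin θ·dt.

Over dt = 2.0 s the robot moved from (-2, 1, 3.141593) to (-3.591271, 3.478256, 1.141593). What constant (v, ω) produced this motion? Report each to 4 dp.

v = 1.7500, ω = -1.0000

Δθ = 1.141593 − 3.141593 = -2.000000
ω = Δθ/dt = -2.000000/2.0 = -1.0000
R = −Δy/(cos θ' − cos θ) = -1.7500
v = R·ω = -1.7500·-1.0000 = 1.7500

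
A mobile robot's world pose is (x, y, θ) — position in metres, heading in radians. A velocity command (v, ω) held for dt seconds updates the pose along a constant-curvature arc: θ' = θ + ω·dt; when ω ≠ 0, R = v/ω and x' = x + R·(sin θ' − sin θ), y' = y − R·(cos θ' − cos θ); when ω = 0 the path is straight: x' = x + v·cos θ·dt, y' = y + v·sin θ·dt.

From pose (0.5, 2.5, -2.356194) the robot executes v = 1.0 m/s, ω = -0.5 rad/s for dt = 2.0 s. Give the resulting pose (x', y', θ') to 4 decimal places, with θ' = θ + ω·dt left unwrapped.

θ' = -2.3562 + -0.5·2.0 = -3.3562
R = v/ω = 1.0/-0.5 = -2.0000
x' = 0.5 + -2.0000·(sin -3.3562 − sin -2.3562) = -1.3401
y' = 2.5 − -2.0000·(cos -3.3562 − cos -2.3562) = 1.9601

(-1.3401, 1.9601, -3.3562)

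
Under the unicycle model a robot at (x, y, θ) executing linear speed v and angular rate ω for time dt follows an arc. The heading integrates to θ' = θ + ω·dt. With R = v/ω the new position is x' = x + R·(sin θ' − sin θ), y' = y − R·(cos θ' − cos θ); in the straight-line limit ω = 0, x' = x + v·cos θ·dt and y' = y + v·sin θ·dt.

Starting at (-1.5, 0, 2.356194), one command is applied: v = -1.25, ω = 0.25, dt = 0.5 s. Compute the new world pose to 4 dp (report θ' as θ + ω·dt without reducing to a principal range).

(-1.0316, -0.4132, 2.4812)

θ' = 2.3562 + 0.25·0.5 = 2.4812
R = v/ω = -1.25/0.25 = -5.0000
x' = -1.5 + -5.0000·(sin 2.4812 − sin 2.3562) = -1.0316
y' = 0 − -5.0000·(cos 2.4812 − cos 2.3562) = -0.4132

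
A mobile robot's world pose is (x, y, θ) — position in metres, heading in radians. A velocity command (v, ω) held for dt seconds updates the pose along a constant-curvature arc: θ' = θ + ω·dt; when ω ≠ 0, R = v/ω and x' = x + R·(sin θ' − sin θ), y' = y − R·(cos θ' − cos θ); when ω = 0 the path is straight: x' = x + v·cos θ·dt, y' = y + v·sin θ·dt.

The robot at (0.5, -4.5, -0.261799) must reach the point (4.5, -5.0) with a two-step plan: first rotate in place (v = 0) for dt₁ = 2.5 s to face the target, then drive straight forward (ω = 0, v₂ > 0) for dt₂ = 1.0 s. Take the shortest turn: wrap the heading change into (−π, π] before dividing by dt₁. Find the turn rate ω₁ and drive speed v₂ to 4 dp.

ω₁ = 0.0550, v₂ = 4.0311

heading to target = atan2(-5−-4.5, 4.5−0.5) = -0.1244
Δθ = wrap(-0.1244 − -0.2618) = 0.1374; ω₁ = Δθ/dt₁ = 0.0550
distance = √((4.5−0.5)² + (-5−-4.5)²) = 4.0311; v₂ = distance/dt₂ = 4.0311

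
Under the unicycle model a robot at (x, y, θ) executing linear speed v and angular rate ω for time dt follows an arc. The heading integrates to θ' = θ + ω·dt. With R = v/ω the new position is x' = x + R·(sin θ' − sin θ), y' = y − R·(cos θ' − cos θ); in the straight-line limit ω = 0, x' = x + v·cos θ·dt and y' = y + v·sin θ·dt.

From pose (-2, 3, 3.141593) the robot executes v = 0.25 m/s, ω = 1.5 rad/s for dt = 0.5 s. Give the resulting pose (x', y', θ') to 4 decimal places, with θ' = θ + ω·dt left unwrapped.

(-2.1136, 2.9553, 3.8916)

θ' = 3.1416 + 1.5·0.5 = 3.8916
R = v/ω = 0.25/1.5 = 0.1667
x' = -2 + 0.1667·(sin 3.8916 − sin 3.1416) = -2.1136
y' = 3 − 0.1667·(cos 3.8916 − cos 3.1416) = 2.9553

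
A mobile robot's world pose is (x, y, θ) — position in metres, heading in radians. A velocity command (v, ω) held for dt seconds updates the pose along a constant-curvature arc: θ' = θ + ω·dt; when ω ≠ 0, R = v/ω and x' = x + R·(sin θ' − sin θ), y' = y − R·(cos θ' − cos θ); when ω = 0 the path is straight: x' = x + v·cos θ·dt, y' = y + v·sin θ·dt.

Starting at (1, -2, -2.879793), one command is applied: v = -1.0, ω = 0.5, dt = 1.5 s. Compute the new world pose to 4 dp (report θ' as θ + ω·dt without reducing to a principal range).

θ' = -2.8798 + 0.5·1.5 = -2.1298
R = v/ω = -1.0/0.5 = -2.0000
x' = 1 + -2.0000·(sin -2.1298 − sin -2.8798) = 2.1779
y' = -2 − -2.0000·(cos -2.1298 − cos -2.8798) = -1.1288

(2.1779, -1.1288, -2.1298)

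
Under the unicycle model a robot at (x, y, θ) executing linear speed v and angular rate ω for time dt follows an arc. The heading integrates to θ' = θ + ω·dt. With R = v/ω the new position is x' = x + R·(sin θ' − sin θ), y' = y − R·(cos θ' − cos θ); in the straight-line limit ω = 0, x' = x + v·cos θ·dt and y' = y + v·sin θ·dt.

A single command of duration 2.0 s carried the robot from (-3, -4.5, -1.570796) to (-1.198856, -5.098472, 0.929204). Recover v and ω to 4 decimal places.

v = 1.2500, ω = 1.2500

Δθ = 0.929204 − -1.570796 = 2.500000
ω = Δθ/dt = 2.500000/2.0 = 1.2500
R = Δx/(sin θ' − sin θ) = 1.0000
v = R·ω = 1.0000·1.2500 = 1.2500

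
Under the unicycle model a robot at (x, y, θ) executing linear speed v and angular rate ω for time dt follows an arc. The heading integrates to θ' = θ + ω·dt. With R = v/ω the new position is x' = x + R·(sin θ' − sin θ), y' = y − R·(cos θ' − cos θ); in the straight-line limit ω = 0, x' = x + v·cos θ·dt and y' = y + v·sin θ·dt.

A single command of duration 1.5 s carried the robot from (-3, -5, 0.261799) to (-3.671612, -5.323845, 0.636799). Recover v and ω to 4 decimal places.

Δθ = 0.636799 − 0.261799 = 0.375000
ω = Δθ/dt = 0.375000/1.5 = 0.2500
R = Δx/(sin θ' − sin θ) = -2.0000
v = R·ω = -2.0000·0.2500 = -0.5000

v = -0.5000, ω = 0.2500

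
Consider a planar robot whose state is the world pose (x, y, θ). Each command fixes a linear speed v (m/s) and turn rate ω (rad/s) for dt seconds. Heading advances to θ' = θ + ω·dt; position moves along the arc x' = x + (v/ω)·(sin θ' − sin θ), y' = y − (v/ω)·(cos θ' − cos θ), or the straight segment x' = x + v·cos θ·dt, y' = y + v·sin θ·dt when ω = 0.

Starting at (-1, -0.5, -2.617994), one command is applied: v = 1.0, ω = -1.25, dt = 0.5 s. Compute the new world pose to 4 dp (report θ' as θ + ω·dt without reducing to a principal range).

(-1.4810, -0.6031, -3.2430)

θ' = -2.6180 + -1.25·0.5 = -3.2430
R = v/ω = 1.0/-1.25 = -0.8000
x' = -1 + -0.8000·(sin -3.2430 − sin -2.6180) = -1.4810
y' = -0.5 − -0.8000·(cos -3.2430 − cos -2.6180) = -0.6031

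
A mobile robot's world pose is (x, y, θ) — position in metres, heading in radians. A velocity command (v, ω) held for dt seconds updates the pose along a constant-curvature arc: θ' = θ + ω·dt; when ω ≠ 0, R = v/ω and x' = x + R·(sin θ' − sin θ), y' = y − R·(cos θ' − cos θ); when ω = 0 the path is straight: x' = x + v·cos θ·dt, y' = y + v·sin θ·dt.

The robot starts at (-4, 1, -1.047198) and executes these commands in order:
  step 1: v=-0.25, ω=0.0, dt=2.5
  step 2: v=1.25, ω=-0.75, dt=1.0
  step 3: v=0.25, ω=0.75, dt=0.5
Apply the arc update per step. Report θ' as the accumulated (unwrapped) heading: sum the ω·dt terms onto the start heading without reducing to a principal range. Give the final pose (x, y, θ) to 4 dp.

(-4.1366, 0.2096, -1.4222)

step 1: θ'=-1.0472 (straight) → pose (-4.3125, 1.5413, -1.0472)
step 2: θ'=-1.7972 (R=-1.6667) → pose (-4.1317, 0.3338, -1.7972)
step 3: θ'=-1.4222 (R=0.3333) → pose (-4.1366, 0.2096, -1.4222)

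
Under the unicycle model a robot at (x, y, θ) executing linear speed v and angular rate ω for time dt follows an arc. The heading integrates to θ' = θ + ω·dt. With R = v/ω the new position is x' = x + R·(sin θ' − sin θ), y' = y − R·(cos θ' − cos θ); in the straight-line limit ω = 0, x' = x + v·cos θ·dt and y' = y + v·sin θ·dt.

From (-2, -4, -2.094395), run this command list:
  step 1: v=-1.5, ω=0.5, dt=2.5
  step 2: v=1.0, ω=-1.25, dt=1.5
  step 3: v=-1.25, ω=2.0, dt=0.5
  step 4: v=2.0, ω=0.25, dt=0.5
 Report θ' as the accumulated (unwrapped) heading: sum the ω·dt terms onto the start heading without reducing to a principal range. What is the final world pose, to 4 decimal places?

step 1: θ'=-0.8444 (R=-3.0000) → pose (-2.3554, -0.5074, -0.8444)
step 2: θ'=-2.7194 (R=-0.8000) → pose (-2.6256, -1.7685, -2.7194)
step 3: θ'=-1.7194 (R=-0.6250) → pose (-2.2636, -1.2910, -1.7194)
step 4: θ'=-1.5944 (R=8.0000) → pose (-2.3495, -2.2866, -1.5944)

(-2.3495, -2.2866, -1.5944)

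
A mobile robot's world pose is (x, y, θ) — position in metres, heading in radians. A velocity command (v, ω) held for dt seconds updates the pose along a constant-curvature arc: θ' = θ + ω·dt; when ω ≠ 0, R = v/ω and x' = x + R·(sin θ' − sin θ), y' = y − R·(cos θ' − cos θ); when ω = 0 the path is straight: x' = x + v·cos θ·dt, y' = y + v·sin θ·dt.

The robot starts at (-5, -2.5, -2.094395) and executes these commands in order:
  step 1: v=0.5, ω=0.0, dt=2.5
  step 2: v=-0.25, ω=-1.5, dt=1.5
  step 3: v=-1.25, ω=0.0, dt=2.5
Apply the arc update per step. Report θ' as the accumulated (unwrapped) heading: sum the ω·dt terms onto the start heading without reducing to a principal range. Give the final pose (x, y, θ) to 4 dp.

step 1: θ'=-2.0944 (straight) → pose (-5.6250, -3.5825, -2.0944)
step 2: θ'=-4.3444 (R=0.1667) → pose (-5.3252, -3.6059, -4.3444)
step 3: θ'=-4.3444 (straight) → pose (-4.2010, -6.5217, -4.3444)

(-4.2010, -6.5217, -4.3444)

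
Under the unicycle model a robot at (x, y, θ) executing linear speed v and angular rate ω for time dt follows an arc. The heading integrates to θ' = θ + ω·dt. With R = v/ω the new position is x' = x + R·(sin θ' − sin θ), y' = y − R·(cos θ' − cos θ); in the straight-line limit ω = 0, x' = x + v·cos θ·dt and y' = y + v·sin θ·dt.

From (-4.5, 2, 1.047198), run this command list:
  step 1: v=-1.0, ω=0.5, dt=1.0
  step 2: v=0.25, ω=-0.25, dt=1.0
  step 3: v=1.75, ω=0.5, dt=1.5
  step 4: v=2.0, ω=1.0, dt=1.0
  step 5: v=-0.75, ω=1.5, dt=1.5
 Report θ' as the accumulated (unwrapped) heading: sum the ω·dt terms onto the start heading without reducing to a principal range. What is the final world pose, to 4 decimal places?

(-6.1148, 5.6923, 5.2972)

step 1: θ'=1.5472 (R=-2.0000) → pose (-4.7674, 1.0472, 1.5472)
step 2: θ'=1.2972 (R=-1.0000) → pose (-4.7305, 1.2938, 1.2972)
step 3: θ'=2.0472 (R=3.5000) → pose (-4.9900, 3.8445, 2.0472)
step 4: θ'=3.0472 (R=2.0000) → pose (-6.5788, 4.9185, 3.0472)
step 5: θ'=5.2972 (R=-0.5000) → pose (-6.1148, 5.6923, 5.2972)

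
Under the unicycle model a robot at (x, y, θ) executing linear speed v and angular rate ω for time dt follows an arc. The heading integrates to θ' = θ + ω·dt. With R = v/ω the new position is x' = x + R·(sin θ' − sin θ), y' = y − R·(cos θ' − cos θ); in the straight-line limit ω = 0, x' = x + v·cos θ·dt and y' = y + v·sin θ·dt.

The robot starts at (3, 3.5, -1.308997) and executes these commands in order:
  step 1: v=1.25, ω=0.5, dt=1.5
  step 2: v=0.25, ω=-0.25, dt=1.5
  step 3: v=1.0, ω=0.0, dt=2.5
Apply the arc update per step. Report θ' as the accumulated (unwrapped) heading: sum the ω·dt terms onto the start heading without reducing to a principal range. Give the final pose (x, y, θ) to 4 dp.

step 1: θ'=-0.5590 (R=2.5000) → pose (4.0890, 2.0276, -0.5590)
step 2: θ'=-0.9340 (R=-1.0000) → pose (4.3626, 1.7744, -0.9340)
step 3: θ'=-0.9340 (straight) → pose (5.8492, -0.2356, -0.9340)

(5.8492, -0.2356, -0.9340)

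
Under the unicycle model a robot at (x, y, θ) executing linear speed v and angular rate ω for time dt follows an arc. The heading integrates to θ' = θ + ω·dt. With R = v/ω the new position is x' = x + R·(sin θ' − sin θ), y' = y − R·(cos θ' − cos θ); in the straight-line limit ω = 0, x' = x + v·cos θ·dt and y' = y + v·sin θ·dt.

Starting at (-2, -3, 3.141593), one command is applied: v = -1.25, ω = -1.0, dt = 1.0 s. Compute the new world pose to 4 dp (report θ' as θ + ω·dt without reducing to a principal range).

(-0.9482, -3.5746, 2.1416)

θ' = 3.1416 + -1.0·1.0 = 2.1416
R = v/ω = -1.25/-1.0 = 1.2500
x' = -2 + 1.2500·(sin 2.1416 − sin 3.1416) = -0.9482
y' = -3 − 1.2500·(cos 2.1416 − cos 3.1416) = -3.5746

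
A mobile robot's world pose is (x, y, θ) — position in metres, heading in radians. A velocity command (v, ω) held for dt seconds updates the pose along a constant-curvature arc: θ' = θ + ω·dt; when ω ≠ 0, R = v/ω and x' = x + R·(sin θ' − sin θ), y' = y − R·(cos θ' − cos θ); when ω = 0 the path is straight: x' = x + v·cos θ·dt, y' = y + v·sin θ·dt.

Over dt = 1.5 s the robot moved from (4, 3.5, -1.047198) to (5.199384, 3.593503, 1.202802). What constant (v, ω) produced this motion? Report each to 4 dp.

Δθ = 1.202802 − -1.047198 = 2.250000
ω = Δθ/dt = 2.250000/1.5 = 1.5000
R = Δx/(sin θ' − sin θ) = 0.6667
v = R·ω = 0.6667·1.5000 = 1.0000

v = 1.0000, ω = 1.5000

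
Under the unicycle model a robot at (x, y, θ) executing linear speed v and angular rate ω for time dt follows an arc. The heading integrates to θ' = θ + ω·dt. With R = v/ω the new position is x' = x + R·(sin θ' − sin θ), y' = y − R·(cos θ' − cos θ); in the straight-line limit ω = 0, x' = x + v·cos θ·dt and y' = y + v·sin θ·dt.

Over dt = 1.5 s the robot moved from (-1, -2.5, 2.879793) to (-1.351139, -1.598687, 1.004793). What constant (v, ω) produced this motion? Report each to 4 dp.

v = 0.7500, ω = -1.2500

Δθ = 1.004793 − 2.879793 = -1.875000
ω = Δθ/dt = -1.875000/1.5 = -1.2500
R = −Δy/(cos θ' − cos θ) = -0.6000
v = R·ω = -0.6000·-1.2500 = 0.7500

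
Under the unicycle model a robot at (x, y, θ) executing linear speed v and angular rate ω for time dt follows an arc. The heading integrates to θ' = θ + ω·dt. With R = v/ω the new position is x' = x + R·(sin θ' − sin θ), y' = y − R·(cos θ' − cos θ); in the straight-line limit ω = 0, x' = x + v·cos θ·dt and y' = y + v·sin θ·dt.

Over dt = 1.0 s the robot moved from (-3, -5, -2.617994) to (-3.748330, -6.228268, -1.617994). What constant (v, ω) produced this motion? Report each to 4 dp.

Δθ = -1.617994 − -2.617994 = 1.000000
ω = Δθ/dt = 1.000000/1.0 = 1.0000
R = −Δy/(cos θ' − cos θ) = 1.5000
v = R·ω = 1.5000·1.0000 = 1.5000

v = 1.5000, ω = 1.0000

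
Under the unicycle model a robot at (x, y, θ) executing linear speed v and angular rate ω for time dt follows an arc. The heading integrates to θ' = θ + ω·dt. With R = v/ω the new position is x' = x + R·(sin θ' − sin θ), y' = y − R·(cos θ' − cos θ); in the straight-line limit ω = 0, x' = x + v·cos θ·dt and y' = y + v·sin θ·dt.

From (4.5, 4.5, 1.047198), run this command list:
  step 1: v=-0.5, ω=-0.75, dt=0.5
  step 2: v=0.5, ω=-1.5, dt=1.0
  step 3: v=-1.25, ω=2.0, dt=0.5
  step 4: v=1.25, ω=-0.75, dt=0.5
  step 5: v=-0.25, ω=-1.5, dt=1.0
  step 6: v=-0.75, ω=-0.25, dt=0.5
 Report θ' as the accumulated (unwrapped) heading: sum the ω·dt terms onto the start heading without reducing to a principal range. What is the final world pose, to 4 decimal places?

(4.7855, 5.0127, -1.8278)

step 1: θ'=0.6722 (R=0.6667) → pose (4.3378, 4.3117, 0.6722)
step 2: θ'=-0.8278 (R=-0.3333) → pose (4.7908, 4.2764, -0.8278)
step 3: θ'=0.1722 (R=-0.6250) → pose (4.2235, 4.4693, 0.1722)
step 4: θ'=-0.2028 (R=-1.6667) → pose (4.8447, 4.4598, -0.2028)
step 5: θ'=-1.7028 (R=0.1667) → pose (4.7131, 4.6450, -1.7028)
step 6: θ'=-1.8278 (R=3.0000) → pose (4.7855, 5.0127, -1.8278)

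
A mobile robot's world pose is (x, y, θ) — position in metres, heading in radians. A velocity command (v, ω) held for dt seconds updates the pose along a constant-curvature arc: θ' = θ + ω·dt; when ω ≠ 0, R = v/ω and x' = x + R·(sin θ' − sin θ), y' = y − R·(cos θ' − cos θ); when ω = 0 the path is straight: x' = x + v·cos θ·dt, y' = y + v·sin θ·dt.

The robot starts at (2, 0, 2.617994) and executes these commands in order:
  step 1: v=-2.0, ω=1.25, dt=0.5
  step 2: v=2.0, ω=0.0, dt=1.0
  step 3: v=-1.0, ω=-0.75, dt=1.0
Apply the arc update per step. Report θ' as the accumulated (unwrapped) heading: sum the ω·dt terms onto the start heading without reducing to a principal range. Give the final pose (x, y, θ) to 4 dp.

(1.9126, -0.6725, 2.4930)

step 1: θ'=3.2430 (R=-1.6000) → pose (2.9620, -0.2061, 3.2430)
step 2: θ'=3.2430 (straight) → pose (0.9722, -0.4086, 3.2430)
step 3: θ'=2.4930 (R=1.3333) → pose (1.9126, -0.6725, 2.4930)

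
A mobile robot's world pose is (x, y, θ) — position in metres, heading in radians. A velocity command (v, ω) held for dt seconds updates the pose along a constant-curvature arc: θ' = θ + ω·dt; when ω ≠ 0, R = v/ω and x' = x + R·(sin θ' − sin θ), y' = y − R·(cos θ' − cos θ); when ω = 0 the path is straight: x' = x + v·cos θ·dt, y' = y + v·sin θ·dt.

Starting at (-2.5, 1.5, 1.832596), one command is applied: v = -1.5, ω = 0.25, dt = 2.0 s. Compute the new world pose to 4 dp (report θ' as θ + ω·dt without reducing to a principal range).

θ' = 1.8326 + 0.25·2.0 = 2.3326
R = v/ω = -1.5/0.25 = -6.0000
x' = -2.5 + -6.0000·(sin 2.3326 − sin 1.8326) = -1.0460
y' = 1.5 − -6.0000·(cos 2.3326 − cos 1.8326) = -1.0884

(-1.0460, -1.0884, 2.3326)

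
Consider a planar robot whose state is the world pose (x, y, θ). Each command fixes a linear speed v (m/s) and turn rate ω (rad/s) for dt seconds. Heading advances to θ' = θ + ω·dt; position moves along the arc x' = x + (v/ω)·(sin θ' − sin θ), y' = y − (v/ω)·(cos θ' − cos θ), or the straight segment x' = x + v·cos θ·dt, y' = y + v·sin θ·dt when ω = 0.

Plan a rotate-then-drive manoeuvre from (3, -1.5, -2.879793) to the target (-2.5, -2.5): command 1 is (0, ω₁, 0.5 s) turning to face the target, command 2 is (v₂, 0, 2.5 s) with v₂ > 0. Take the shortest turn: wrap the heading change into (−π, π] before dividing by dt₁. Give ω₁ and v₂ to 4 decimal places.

ω₁ = -0.1639, v₂ = 2.2361

heading to target = atan2(-2.5−-1.5, -2.5−3) = -2.9617
Δθ = wrap(-2.9617 − -2.8798) = -0.0819; ω₁ = Δθ/dt₁ = -0.1639
distance = √((-2.5−3)² + (-2.5−-1.5)²) = 5.5902; v₂ = distance/dt₂ = 2.2361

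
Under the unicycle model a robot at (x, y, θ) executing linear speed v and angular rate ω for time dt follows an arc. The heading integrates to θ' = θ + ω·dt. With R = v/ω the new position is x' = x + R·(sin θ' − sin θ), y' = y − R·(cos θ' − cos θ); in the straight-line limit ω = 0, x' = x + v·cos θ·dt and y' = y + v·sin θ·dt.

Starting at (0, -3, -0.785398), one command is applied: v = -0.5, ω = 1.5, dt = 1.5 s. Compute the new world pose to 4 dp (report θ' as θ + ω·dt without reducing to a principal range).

(-0.5672, -3.2004, 1.4646)

θ' = -0.7854 + 1.5·1.5 = 1.4646
R = v/ω = -0.5/1.5 = -0.3333
x' = 0 + -0.3333·(sin 1.4646 − sin -0.7854) = -0.5672
y' = -3 − -0.3333·(cos 1.4646 − cos -0.7854) = -3.2004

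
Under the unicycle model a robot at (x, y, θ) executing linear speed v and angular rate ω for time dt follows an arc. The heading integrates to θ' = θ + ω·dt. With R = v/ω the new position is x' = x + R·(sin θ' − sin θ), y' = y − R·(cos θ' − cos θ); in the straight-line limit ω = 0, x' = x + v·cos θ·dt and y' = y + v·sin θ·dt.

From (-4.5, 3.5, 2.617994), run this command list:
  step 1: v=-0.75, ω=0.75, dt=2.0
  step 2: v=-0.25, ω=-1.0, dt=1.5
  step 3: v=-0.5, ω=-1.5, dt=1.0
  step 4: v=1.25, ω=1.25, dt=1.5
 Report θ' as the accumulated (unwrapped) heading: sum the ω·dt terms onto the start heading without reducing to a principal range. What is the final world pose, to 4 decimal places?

step 1: θ'=4.1180 (R=-1.0000) → pose (-3.1715, 3.8060, 4.1180)
step 2: θ'=2.6180 (R=0.2500) → pose (-2.8394, 3.8825, 2.6180)
step 3: θ'=1.1180 (R=0.3333) → pose (-2.7063, 3.4480, 1.1180)
step 4: θ'=2.9930 (R=1.0000) → pose (-3.4575, 4.8745, 2.9930)

(-3.4575, 4.8745, 2.9930)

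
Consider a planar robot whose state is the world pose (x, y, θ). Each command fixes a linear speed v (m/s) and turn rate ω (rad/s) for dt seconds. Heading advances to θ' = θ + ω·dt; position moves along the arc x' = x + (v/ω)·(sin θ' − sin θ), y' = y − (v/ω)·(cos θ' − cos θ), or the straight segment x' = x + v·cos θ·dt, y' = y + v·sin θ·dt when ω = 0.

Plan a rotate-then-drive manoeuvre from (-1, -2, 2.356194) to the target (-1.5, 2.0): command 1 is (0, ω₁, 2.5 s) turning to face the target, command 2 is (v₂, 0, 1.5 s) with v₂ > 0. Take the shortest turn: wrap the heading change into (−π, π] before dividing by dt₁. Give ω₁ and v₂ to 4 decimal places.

heading to target = atan2(2−-2, -1.5−-1) = 1.6952
Δθ = wrap(1.6952 − 2.3562) = -0.6610; ω₁ = Δθ/dt₁ = -0.2644
distance = √((-1.5−-1)² + (2−-2)²) = 4.0311; v₂ = distance/dt₂ = 2.6874

ω₁ = -0.2644, v₂ = 2.6874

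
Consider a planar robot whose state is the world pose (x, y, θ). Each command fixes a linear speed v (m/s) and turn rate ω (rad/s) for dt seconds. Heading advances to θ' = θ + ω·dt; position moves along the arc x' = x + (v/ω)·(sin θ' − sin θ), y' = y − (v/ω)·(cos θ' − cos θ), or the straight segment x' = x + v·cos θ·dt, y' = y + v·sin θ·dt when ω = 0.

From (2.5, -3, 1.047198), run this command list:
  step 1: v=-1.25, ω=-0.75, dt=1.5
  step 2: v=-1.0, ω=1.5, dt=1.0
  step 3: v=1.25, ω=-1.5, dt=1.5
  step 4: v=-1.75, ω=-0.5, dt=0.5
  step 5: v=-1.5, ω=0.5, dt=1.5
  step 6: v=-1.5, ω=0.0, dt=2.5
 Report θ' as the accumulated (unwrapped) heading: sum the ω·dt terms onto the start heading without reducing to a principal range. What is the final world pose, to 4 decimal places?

step 1: θ'=-0.0778 (R=1.6667) → pose (0.9271, -3.8283, -0.0778)
step 2: θ'=1.4222 (R=-0.6667) → pose (0.2159, -4.3942, 1.4222)
step 3: θ'=-0.8278 (R=-0.8333) → pose (1.6538, -3.9539, -0.8278)
step 4: θ'=-1.0778 (R=3.5000) → pose (1.1481, -3.2426, -1.0778)
step 5: θ'=-0.3278 (R=-3.0000) → pose (-0.5287, -1.8221, -0.3278)
step 6: θ'=-0.3278 (straight) → pose (-4.0790, -0.6147, -0.3278)

(-4.0790, -0.6147, -0.3278)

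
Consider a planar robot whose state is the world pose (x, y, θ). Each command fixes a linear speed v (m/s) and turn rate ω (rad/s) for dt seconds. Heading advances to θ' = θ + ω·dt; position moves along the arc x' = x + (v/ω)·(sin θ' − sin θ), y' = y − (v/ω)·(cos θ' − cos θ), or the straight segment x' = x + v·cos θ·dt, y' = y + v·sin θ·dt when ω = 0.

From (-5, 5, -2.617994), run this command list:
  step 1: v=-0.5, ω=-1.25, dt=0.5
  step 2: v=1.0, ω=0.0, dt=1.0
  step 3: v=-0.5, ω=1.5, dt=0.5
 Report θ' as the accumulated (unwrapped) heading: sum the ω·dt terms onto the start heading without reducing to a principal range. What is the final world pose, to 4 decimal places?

step 1: θ'=-3.2430 (R=0.4000) → pose (-4.7595, 5.0515, -3.2430)
step 2: θ'=-3.2430 (straight) → pose (-5.7544, 5.1528, -3.2430)
step 3: θ'=-2.4930 (R=-0.3333) → pose (-5.5193, 5.2187, -2.4930)

(-5.5193, 5.2187, -2.4930)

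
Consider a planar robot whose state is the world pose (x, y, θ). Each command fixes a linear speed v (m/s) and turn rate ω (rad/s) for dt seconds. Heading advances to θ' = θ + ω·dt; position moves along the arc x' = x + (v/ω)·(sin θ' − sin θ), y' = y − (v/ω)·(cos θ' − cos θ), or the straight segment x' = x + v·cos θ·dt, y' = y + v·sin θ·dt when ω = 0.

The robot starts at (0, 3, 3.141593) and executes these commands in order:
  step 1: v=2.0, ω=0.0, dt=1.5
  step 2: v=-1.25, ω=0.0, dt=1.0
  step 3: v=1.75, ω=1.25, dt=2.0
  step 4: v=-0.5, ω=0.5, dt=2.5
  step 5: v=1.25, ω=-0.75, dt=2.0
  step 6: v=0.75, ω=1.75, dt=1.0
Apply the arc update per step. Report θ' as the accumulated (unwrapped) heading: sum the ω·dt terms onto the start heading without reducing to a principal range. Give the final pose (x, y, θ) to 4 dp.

step 1: θ'=3.1416 (straight) → pose (-3.0000, 3.0000, 3.1416)
step 2: θ'=3.1416 (straight) → pose (-1.7500, 3.0000, 3.1416)
step 3: θ'=5.6416 (R=1.4000) → pose (-2.5879, 0.4784, 5.6416)
step 4: θ'=6.8916 (R=-1.0000) → pose (-3.7579, 0.4978, 6.8916)
step 5: θ'=5.3916 (R=-1.6667) → pose (-1.5085, 0.1772, 5.3916)
step 6: θ'=7.1416 (R=0.4286) → pose (-0.8507, 0.1663, 7.1416)

(-0.8507, 0.1663, 7.1416)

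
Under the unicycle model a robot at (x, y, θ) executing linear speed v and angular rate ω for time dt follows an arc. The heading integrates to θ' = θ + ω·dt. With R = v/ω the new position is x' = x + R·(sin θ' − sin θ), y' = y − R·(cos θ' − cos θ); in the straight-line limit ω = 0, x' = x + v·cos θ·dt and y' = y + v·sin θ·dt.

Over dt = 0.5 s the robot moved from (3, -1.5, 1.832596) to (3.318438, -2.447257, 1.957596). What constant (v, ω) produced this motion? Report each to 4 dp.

v = -2.0000, ω = 0.2500

Δθ = 1.957596 − 1.832596 = 0.125000
ω = Δθ/dt = 0.125000/0.5 = 0.2500
R = −Δy/(cos θ' − cos θ) = -8.0000
v = R·ω = -8.0000·0.2500 = -2.0000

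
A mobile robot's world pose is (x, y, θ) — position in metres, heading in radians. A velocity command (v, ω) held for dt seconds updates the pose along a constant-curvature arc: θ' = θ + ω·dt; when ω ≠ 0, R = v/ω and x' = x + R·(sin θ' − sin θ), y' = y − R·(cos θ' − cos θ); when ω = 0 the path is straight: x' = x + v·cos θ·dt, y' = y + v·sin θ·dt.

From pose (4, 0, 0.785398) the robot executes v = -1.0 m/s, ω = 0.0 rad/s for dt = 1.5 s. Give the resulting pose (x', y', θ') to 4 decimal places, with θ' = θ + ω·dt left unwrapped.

(2.9393, -1.0607, 0.7854)

θ' = 0.7854 + 0.0·1.5 = 0.7854
ω = 0 → straight: x' = 4 + -1.0·cos(0.7854)·1.5 = 2.9393
y' = 0 + -1.0·sin(0.7854)·1.5 = -1.0607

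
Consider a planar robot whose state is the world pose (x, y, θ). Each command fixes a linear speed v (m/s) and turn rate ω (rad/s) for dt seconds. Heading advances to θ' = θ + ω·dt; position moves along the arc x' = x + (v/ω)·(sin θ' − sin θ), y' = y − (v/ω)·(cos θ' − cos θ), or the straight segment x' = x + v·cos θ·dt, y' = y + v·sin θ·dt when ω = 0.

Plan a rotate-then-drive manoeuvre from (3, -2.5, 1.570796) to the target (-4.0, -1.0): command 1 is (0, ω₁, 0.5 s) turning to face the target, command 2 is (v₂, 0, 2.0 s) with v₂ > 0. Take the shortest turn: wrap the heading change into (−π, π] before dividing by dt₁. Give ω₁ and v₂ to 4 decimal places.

ω₁ = 2.7194, v₂ = 3.5795

heading to target = atan2(-1−-2.5, -4−3) = 2.9305
Δθ = wrap(2.9305 − 1.5708) = 1.3597; ω₁ = Δθ/dt₁ = 2.7194
distance = √((-4−3)² + (-1−-2.5)²) = 7.1589; v₂ = distance/dt₂ = 3.5795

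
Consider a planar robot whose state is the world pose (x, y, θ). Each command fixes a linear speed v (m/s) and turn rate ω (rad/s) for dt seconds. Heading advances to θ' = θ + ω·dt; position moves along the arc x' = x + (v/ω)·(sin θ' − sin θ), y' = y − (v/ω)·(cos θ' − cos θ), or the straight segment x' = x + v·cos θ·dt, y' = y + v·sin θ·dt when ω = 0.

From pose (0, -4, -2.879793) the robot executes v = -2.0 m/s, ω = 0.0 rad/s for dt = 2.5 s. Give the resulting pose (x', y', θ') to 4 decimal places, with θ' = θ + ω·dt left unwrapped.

θ' = -2.8798 + 0.0·2.5 = -2.8798
ω = 0 → straight: x' = 0 + -2.0·cos(-2.8798)·2.5 = 4.8296
y' = -4 + -2.0·sin(-2.8798)·2.5 = -2.7059

(4.8296, -2.7059, -2.8798)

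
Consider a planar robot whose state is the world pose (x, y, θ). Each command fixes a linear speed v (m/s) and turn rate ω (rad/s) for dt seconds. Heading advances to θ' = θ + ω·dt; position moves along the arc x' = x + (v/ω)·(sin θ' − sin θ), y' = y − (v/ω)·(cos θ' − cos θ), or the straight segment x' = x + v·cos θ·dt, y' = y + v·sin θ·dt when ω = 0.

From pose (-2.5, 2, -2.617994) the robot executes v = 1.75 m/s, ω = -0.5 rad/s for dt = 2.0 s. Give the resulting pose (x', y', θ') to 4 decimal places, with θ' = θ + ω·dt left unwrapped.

(-5.8550, 1.9208, -3.6180)

θ' = -2.6180 + -0.5·2.0 = -3.6180
R = v/ω = 1.75/-0.5 = -3.5000
x' = -2.5 + -3.5000·(sin -3.6180 − sin -2.6180) = -5.8550
y' = 2 − -3.5000·(cos -3.6180 − cos -2.6180) = 1.9208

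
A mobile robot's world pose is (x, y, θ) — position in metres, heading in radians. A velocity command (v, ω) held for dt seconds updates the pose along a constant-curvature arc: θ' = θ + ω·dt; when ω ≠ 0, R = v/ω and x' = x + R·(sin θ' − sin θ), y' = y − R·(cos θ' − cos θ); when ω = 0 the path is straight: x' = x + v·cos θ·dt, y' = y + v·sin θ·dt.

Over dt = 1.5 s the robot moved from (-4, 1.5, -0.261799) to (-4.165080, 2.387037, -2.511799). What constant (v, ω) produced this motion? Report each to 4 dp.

v = -0.7500, ω = -1.5000

Δθ = -2.511799 − -0.261799 = -2.250000
ω = Δθ/dt = -2.250000/1.5 = -1.5000
R = −Δy/(cos θ' − cos θ) = 0.5000
v = R·ω = 0.5000·-1.5000 = -0.7500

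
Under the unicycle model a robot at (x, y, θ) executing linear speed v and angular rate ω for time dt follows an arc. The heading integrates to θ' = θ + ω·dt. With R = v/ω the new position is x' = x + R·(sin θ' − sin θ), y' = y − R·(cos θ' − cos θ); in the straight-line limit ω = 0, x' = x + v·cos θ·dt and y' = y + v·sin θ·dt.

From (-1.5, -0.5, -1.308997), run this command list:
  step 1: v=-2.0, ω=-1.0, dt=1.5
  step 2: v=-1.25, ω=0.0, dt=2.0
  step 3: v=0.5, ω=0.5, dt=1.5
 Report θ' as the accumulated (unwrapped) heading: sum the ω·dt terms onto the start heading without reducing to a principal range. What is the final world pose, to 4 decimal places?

step 1: θ'=-2.8090 (R=2.0000) → pose (-0.2211, 1.9080, -2.8090)
step 2: θ'=-2.8090 (straight) → pose (2.1419, 2.7243, -2.8090)
step 3: θ'=-2.0590 (R=1.0000) → pose (1.5852, 2.2481, -2.0590)

(1.5852, 2.2481, -2.0590)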